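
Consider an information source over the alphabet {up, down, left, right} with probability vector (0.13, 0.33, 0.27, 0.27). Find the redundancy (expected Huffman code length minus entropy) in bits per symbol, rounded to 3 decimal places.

Entropy H = −Σ p log₂ p ≈ 1.9305 bits.
Huffman merges: 13/100+27/100→2/5; 27/100+33/100→3/5; 2/5+3/5→1. L = 2 ≈ 2.0000.
L − H = 2.0000 − 1.9305 = 0.069 bits.

0.069 bits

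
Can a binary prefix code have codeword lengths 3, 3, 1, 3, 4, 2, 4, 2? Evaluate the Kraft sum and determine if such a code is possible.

1.5; no

With common denominator 2^4 = 16: Σ 2^(−ℓᵢ) = 2/16 + 2/16 + 8/16 + 2/16 + 1/16 + 4/16 + 1/16 + 4/16 = 24/16 = 1.5.
Kraft's inequality requires Σ ≤ 1; here Σ = 1.5 > 1, so no such prefix code exists.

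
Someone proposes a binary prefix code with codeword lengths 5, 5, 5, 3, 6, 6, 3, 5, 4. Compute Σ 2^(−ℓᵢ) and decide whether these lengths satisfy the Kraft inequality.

0.46875; yes

With common denominator 2^6 = 64: Σ 2^(−ℓᵢ) = 2/64 + 2/64 + 2/64 + 8/64 + 1/64 + 1/64 + 8/64 + 2/64 + 4/64 = 30/64 = 0.46875.
Kraft's inequality requires Σ ≤ 1; here Σ = 0.46875 ≤ 1, so such a prefix code exists.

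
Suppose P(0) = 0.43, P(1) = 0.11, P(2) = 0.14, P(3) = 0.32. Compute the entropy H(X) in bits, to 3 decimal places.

1.797 bits

H = −Σ pᵢ log₂ pᵢ.
−0.43·log₂(0.43) = 0.5236
−0.11·log₂(0.11) = 0.3503
−0.14·log₂(0.14) = 0.3971
−0.32·log₂(0.32) = 0.5260
Sum ≈ 1.7970 → 1.797 bits.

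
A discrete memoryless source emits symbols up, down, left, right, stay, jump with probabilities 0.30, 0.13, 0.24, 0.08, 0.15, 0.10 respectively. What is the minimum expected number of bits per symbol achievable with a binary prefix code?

2.46 bits/symbol

Repeatedly combine the two least-probable nodes; the expected code length is the sum of the merged weights.
merge 2/25 + 1/10 → 9/50
merge 13/100 + 3/20 → 7/25
merge 9/50 + 6/25 → 21/50
merge 7/25 + 3/10 → 29/50
merge 21/50 + 29/50 → 1
L = 9/50 + 7/25 + 21/50 + 29/50 + 1 = 123/50 = 2.46 bits/symbol.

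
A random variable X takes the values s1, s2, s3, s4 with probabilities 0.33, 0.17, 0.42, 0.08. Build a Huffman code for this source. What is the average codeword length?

Repeatedly combine the two least-probable nodes; the expected code length is the sum of the merged weights.
merge 2/25 + 17/100 → 1/4
merge 1/4 + 33/100 → 29/50
merge 21/50 + 29/50 → 1
L = 1/4 + 29/50 + 1 = 183/100 = 1.83 bits/symbol.

1.83 bits/symbol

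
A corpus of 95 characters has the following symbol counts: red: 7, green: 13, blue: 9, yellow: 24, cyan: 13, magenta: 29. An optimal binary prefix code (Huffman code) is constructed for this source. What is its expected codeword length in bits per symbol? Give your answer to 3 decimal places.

2.442 bits/symbol

Probabilities are the counts divided by 95.
Repeatedly combine the two least-probable nodes; the expected code length is the sum of the merged weights.
merge 7/95 + 9/95 → 16/95
merge 13/95 + 13/95 → 26/95
merge 16/95 + 24/95 → 8/19
merge 26/95 + 29/95 → 11/19
merge 8/19 + 11/19 → 1
L = 16/95 + 26/95 + 8/19 + 11/19 + 1 = 232/95 ≈ 2.442 bits/symbol.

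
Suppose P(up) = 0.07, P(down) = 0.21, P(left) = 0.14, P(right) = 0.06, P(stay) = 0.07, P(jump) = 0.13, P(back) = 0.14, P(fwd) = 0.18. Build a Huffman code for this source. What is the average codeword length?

2.92 bits/symbol

Repeatedly combine the two least-probable nodes; the expected code length is the sum of the merged weights.
merge 3/50 + 7/100 → 13/100
merge 7/100 + 13/100 → 1/5
merge 13/100 + 7/50 → 27/100
merge 7/50 + 9/50 → 8/25
merge 1/5 + 21/100 → 41/100
merge 27/100 + 8/25 → 59/100
merge 41/100 + 59/100 → 1
L = 13/100 + 1/5 + 27/100 + 8/25 + 41/100 + 59/100 + 1 = 73/25 = 2.92 bits/symbol.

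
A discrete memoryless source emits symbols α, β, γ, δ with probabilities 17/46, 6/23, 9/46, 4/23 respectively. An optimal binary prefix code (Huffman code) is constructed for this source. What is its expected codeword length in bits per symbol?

Repeatedly combine the two least-probable nodes; the expected code length is the sum of the merged weights.
merge 4/23 + 9/46 → 17/46
merge 6/23 + 17/46 → 29/46
merge 17/46 + 29/46 → 1
L = 17/46 + 29/46 + 1 = 2 bits/symbol.

2 bits/symbol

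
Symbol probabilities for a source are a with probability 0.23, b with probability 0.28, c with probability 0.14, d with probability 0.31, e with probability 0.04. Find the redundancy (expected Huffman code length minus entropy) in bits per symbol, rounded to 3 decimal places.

Entropy H = −Σ p log₂ p ≈ 2.1085 bits.
Huffman merges: 1/25+7/50→9/50; 9/50+23/100→41/100; 7/25+31/100→59/100; 41/100+59/100→1. L = 109/50 ≈ 2.1800.
L − H = 2.1800 − 2.1085 = 0.071 bits.

0.071 bits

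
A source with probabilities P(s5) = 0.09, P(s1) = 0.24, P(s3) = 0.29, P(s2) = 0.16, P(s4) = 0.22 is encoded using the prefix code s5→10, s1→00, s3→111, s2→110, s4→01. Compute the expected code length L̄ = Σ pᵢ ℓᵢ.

L̄ = Σ pᵢ·ℓᵢ = 0.09·2 + 0.24·2 + 0.29·3 + 0.16·3 + 0.22·2 = 2.45 bits/symbol.

2.45 bits/symbol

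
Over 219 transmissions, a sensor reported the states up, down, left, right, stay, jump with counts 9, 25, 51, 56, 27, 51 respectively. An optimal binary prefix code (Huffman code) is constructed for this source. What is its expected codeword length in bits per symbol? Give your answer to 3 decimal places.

2.434 bits/symbol

Probabilities are the counts divided by 219.
Repeatedly combine the two least-probable nodes; the expected code length is the sum of the merged weights.
merge 3/73 + 25/219 → 34/219
merge 9/73 + 34/219 → 61/219
merge 17/73 + 17/73 → 34/73
merge 56/219 + 61/219 → 39/73
merge 34/73 + 39/73 → 1
L = 34/219 + 61/219 + 34/73 + 39/73 + 1 = 533/219 ≈ 2.434 bits/symbol.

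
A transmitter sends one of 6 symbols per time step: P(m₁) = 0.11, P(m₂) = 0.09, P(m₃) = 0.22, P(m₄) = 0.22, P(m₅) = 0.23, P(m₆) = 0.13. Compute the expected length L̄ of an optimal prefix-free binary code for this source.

Repeatedly combine the two least-probable nodes; the expected code length is the sum of the merged weights.
merge 9/100 + 11/100 → 1/5
merge 13/100 + 1/5 → 33/100
merge 11/50 + 11/50 → 11/25
merge 23/100 + 33/100 → 14/25
merge 11/25 + 14/25 → 1
L = 1/5 + 33/100 + 11/25 + 14/25 + 1 = 253/100 = 2.53 bits/symbol.

2.53 bits/symbol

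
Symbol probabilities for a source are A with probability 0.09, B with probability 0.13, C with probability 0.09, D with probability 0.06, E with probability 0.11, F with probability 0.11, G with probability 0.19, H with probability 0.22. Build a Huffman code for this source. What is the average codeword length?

2.93 bits/symbol

Repeatedly combine the two least-probable nodes; the expected code length is the sum of the merged weights.
merge 3/50 + 9/100 → 3/20
merge 9/100 + 11/100 → 1/5
merge 11/100 + 13/100 → 6/25
merge 3/20 + 19/100 → 17/50
merge 1/5 + 11/50 → 21/50
merge 6/25 + 17/50 → 29/50
merge 21/50 + 29/50 → 1
L = 3/20 + 1/5 + 6/25 + 17/50 + 21/50 + 29/50 + 1 = 293/100 = 2.93 bits/symbol.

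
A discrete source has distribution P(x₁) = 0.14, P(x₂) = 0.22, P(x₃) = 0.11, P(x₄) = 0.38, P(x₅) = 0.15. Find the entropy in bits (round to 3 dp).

H = −Σ pᵢ log₂ pᵢ.
−0.14·log₂(0.14) = 0.3971
−0.22·log₂(0.22) = 0.4806
−0.11·log₂(0.11) = 0.3503
−0.38·log₂(0.38) = 0.5305
−0.15·log₂(0.15) = 0.4105
Sum ≈ 2.1690 → 2.169 bits.

2.169 bits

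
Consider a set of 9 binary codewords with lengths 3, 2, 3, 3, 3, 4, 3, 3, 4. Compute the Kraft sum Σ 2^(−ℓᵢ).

With common denominator 2^4 = 16: Σ 2^(−ℓᵢ) = 2/16 + 4/16 + 2/16 + 2/16 + 2/16 + 1/16 + 2/16 + 2/16 + 1/16 = 18/16 = 1.125.

1.125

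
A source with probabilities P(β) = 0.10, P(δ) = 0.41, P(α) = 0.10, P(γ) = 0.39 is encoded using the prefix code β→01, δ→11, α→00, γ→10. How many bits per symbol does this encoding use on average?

2 bits/symbol

L̄ = Σ pᵢ·ℓᵢ = 0.10·2 + 0.41·2 + 0.10·2 + 0.39·2 = 2 bits/symbol.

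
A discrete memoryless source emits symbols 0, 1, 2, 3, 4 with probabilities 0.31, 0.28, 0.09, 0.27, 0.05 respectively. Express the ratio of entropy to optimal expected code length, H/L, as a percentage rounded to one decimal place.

97.0%

Entropy H = −Σ p log₂ p ≈ 2.0768 bits.
Huffman merges: 1/20+9/100→7/50; 7/50+27/100→41/100; 7/25+31/100→59/100; 41/100+59/100→1. L = 107/50 ≈ 2.1400.
Efficiency = H/L = 2.0768/2.1400 = 97.0%.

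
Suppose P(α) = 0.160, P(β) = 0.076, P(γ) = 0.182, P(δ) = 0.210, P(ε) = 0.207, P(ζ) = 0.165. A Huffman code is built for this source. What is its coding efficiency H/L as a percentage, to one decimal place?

Entropy H = −Σ p log₂ p ≈ 2.5250 bits.
Huffman merges: 19/250+4/25→59/250; 33/200+91/500→347/1000; 207/1000+21/100→417/1000; 59/250+347/1000→583/1000; 417/1000+583/1000→1. L = 2583/1000 ≈ 2.5830.
Efficiency = H/L = 2.5250/2.5830 = 97.8%.

97.8%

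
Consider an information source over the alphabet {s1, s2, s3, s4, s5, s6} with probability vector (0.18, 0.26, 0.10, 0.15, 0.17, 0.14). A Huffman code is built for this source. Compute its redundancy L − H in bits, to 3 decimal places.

Entropy H = −Σ p log₂ p ≈ 2.5250 bits.
Huffman merges: 1/10+7/50→6/25; 3/20+17/100→8/25; 9/50+6/25→21/50; 13/50+8/25→29/50; 21/50+29/50→1. L = 64/25 ≈ 2.5600.
L − H = 2.5600 − 2.5250 = 0.035 bits.

0.035 bits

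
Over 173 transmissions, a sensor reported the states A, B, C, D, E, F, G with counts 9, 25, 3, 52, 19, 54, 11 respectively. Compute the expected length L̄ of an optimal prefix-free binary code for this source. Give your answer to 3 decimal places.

2.445 bits/symbol

Probabilities are the counts divided by 173.
Repeatedly combine the two least-probable nodes; the expected code length is the sum of the merged weights.
merge 3/173 + 9/173 → 12/173
merge 11/173 + 12/173 → 23/173
merge 19/173 + 23/173 → 42/173
merge 25/173 + 42/173 → 67/173
merge 52/173 + 54/173 → 106/173
merge 67/173 + 106/173 → 1
L = 12/173 + 23/173 + 42/173 + 67/173 + 106/173 + 1 = 423/173 ≈ 2.445 bits/symbol.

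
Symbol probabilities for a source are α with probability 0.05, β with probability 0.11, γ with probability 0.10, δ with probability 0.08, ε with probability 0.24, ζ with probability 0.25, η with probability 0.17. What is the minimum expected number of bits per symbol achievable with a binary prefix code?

Repeatedly combine the two least-probable nodes; the expected code length is the sum of the merged weights.
merge 1/20 + 2/25 → 13/100
merge 1/10 + 11/100 → 21/100
merge 13/100 + 17/100 → 3/10
merge 21/100 + 6/25 → 9/20
merge 1/4 + 3/10 → 11/20
merge 9/20 + 11/20 → 1
L = 13/100 + 21/100 + 3/10 + 9/20 + 11/20 + 1 = 66/25 = 2.64 bits/symbol.

2.64 bits/symbol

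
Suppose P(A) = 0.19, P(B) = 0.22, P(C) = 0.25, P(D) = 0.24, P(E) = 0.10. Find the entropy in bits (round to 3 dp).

2.262 bits

H = −Σ pᵢ log₂ pᵢ.
−0.19·log₂(0.19) = 0.4552
−0.22·log₂(0.22) = 0.4806
−0.25·log₂(0.25) = 0.5000
−0.24·log₂(0.24) = 0.4941
−0.10·log₂(0.10) = 0.3322
Sum ≈ 2.2621 → 2.262 bits.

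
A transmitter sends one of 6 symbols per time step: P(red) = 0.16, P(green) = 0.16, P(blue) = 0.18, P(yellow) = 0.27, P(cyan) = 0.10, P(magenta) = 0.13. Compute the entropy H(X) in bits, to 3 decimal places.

2.516 bits

H = −Σ pᵢ log₂ pᵢ.
−0.16·log₂(0.16) = 0.4230
−0.16·log₂(0.16) = 0.4230
−0.18·log₂(0.18) = 0.4453
−0.27·log₂(0.27) = 0.5100
−0.10·log₂(0.10) = 0.3322
−0.13·log₂(0.13) = 0.3826
Sum ≈ 2.5162 → 2.516 bits.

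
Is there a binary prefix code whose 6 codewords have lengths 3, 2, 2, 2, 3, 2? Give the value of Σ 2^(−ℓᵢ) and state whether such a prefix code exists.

1.25; no

With common denominator 2^3 = 8: Σ 2^(−ℓᵢ) = 1/8 + 2/8 + 2/8 + 2/8 + 1/8 + 2/8 = 10/8 = 1.25.
Kraft's inequality requires Σ ≤ 1; here Σ = 1.25 > 1, so no such prefix code exists.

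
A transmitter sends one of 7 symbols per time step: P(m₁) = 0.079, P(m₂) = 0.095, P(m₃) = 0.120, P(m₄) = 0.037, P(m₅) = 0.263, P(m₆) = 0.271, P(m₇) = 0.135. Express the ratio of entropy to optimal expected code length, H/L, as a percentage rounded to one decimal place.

Entropy H = −Σ p log₂ p ≈ 2.5622 bits.
Huffman merges: 37/1000+79/1000→29/250; 19/200+29/250→211/1000; 3/25+27/200→51/200; 211/1000+51/200→233/500; 263/1000+271/1000→267/500; 233/500+267/500→1. L = 1291/500 ≈ 2.5820.
Efficiency = H/L = 2.5622/2.5820 = 99.2%.

99.2%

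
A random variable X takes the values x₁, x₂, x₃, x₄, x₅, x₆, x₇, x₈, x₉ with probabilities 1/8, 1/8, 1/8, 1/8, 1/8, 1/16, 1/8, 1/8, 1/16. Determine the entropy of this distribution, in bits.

Each probability is a power of 1/2, so log₂(1/p) is an integer.
H = Σ p·log₂(1/p) = 1/8·3 + 1/8·3 + 1/8·3 + 1/8·3 + 1/8·3 + 1/16·4 + 1/8·3 + 1/8·3 + 1/16·4 = 3.125 bits.

3.125 bits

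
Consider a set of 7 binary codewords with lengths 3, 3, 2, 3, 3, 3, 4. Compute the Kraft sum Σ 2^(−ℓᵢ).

0.9375

With common denominator 2^4 = 16: Σ 2^(−ℓᵢ) = 2/16 + 2/16 + 4/16 + 2/16 + 2/16 + 2/16 + 1/16 = 15/16 = 0.9375.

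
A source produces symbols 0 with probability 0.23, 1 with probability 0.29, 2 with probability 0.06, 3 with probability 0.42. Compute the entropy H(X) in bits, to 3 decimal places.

1.775 bits

H = −Σ pᵢ log₂ pᵢ.
−0.23·log₂(0.23) = 0.4877
−0.29·log₂(0.29) = 0.5179
−0.06·log₂(0.06) = 0.2435
−0.42·log₂(0.42) = 0.5256
Sum ≈ 1.7748 → 1.775 bits.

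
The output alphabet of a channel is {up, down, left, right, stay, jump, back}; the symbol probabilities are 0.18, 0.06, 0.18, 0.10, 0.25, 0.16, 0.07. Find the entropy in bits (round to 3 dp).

2.658 bits

H = −Σ pᵢ log₂ pᵢ.
−0.18·log₂(0.18) = 0.4453
−0.06·log₂(0.06) = 0.2435
−0.18·log₂(0.18) = 0.4453
−0.10·log₂(0.10) = 0.3322
−0.25·log₂(0.25) = 0.5000
−0.16·log₂(0.16) = 0.4230
−0.07·log₂(0.07) = 0.2686
Sum ≈ 2.6579 → 2.658 bits.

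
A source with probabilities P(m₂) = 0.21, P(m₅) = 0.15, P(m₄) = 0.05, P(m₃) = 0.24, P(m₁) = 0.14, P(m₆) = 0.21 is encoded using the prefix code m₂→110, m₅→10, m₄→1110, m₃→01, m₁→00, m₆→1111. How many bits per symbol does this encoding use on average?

2.73 bits/symbol

L̄ = Σ pᵢ·ℓᵢ = 0.21·3 + 0.15·2 + 0.05·4 + 0.24·2 + 0.14·2 + 0.21·4 = 2.73 bits/symbol.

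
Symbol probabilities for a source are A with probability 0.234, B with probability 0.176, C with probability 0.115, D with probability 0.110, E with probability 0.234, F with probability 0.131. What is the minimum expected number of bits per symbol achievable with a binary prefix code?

2.532 bits/symbol

Repeatedly combine the two least-probable nodes; the expected code length is the sum of the merged weights.
merge 11/100 + 23/200 → 9/40
merge 131/1000 + 22/125 → 307/1000
merge 9/40 + 117/500 → 459/1000
merge 117/500 + 307/1000 → 541/1000
merge 459/1000 + 541/1000 → 1
L = 9/40 + 307/1000 + 459/1000 + 541/1000 + 1 = 633/250 = 2.532 bits/symbol.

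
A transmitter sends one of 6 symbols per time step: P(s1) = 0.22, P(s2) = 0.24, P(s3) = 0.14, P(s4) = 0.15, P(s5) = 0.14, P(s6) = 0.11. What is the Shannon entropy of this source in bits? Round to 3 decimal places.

2.530 bits

H = −Σ pᵢ log₂ pᵢ.
−0.22·log₂(0.22) = 0.4806
−0.24·log₂(0.24) = 0.4941
−0.14·log₂(0.14) = 0.3971
−0.15·log₂(0.15) = 0.4105
−0.14·log₂(0.14) = 0.3971
−0.11·log₂(0.11) = 0.3503
Sum ≈ 2.5298 → 2.530 bits.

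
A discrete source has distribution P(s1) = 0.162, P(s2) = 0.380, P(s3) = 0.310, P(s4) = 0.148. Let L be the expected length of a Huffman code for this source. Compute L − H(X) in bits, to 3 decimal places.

0.042 bits

Entropy H = −Σ p log₂ p ≈ 1.8876 bits.
Huffman merges: 37/250+81/500→31/100; 31/100+31/100→31/50; 19/50+31/50→1. L = 193/100 ≈ 1.9300.
L − H = 1.9300 − 1.8876 = 0.042 bits.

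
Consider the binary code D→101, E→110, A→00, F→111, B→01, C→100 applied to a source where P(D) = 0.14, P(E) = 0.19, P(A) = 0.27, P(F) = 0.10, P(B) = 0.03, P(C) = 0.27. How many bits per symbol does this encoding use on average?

2.7 bits/symbol

L̄ = Σ pᵢ·ℓᵢ = 0.14·3 + 0.19·3 + 0.27·2 + 0.10·3 + 0.03·2 + 0.27·3 = 2.7 bits/symbol.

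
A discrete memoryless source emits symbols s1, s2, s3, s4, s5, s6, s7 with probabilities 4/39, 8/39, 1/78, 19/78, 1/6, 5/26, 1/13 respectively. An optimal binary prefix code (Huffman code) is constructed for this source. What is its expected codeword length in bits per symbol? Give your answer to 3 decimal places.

Repeatedly combine the two least-probable nodes; the expected code length is the sum of the merged weights.
merge 1/78 + 1/13 → 7/78
merge 7/78 + 4/39 → 5/26
merge 1/6 + 5/26 → 14/39
merge 5/26 + 8/39 → 31/78
merge 19/78 + 14/39 → 47/78
merge 31/78 + 47/78 → 1
L = 7/78 + 5/26 + 14/39 + 31/78 + 47/78 + 1 = 103/39 ≈ 2.641 bits/symbol.

2.641 bits/symbol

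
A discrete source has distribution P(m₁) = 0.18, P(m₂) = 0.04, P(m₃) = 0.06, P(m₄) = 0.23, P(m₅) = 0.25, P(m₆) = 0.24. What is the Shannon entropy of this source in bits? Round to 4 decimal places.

2.3564 bits

H = −Σ pᵢ log₂ pᵢ.
−0.18·log₂(0.18) = 0.4453
−0.04·log₂(0.04) = 0.1858
−0.06·log₂(0.06) = 0.2435
−0.23·log₂(0.23) = 0.4877
−0.25·log₂(0.25) = 0.5000
−0.24·log₂(0.24) = 0.4941
Sum ≈ 2.3564 → 2.3564 bits.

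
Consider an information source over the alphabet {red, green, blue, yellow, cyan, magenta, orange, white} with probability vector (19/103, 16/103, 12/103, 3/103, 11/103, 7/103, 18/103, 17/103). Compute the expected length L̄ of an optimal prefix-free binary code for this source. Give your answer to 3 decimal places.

2.913 bits/symbol

Repeatedly combine the two least-probable nodes; the expected code length is the sum of the merged weights.
merge 3/103 + 7/103 → 10/103
merge 10/103 + 11/103 → 21/103
merge 12/103 + 16/103 → 28/103
merge 17/103 + 18/103 → 35/103
merge 19/103 + 21/103 → 40/103
merge 28/103 + 35/103 → 63/103
merge 40/103 + 63/103 → 1
L = 10/103 + 21/103 + 28/103 + 35/103 + 40/103 + 63/103 + 1 = 300/103 ≈ 2.913 bits/symbol.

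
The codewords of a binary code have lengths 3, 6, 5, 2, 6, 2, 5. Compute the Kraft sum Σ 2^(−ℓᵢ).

0.71875

With common denominator 2^6 = 64: Σ 2^(−ℓᵢ) = 8/64 + 1/64 + 2/64 + 16/64 + 1/64 + 16/64 + 2/64 = 46/64 = 0.71875.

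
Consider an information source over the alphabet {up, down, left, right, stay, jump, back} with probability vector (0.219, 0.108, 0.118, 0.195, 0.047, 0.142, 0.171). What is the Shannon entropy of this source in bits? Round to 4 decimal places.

2.6932 bits

H = −Σ pᵢ log₂ pᵢ.
−0.219·log₂(0.219) = 0.4798
−0.108·log₂(0.108) = 0.3468
−0.118·log₂(0.118) = 0.3638
−0.195·log₂(0.195) = 0.4599
−0.047·log₂(0.047) = 0.2073
−0.142·log₂(0.142) = 0.3999
−0.171·log₂(0.171) = 0.4357
Sum ≈ 2.6932 → 2.6932 bits.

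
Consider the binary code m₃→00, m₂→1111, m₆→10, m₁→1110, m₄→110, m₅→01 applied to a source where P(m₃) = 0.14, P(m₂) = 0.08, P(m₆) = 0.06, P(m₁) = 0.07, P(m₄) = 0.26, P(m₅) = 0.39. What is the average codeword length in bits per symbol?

2.56 bits/symbol

L̄ = Σ pᵢ·ℓᵢ = 0.14·2 + 0.08·4 + 0.06·2 + 0.07·4 + 0.26·3 + 0.39·2 = 2.56 bits/symbol.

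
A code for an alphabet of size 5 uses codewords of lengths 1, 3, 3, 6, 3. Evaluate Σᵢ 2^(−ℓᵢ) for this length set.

With common denominator 2^6 = 64: Σ 2^(−ℓᵢ) = 32/64 + 8/64 + 8/64 + 1/64 + 8/64 = 57/64 = 0.890625.

0.890625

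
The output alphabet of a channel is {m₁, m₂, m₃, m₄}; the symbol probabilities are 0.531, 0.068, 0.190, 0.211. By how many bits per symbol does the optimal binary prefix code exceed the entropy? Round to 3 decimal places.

Entropy H = −Σ p log₂ p ≈ 1.6775 bits.
Huffman merges: 17/250+19/100→129/500; 211/1000+129/500→469/1000; 469/1000+531/1000→1. L = 1727/1000 ≈ 1.7270.
L − H = 1.7270 − 1.6775 = 0.050 bits.

0.050 bits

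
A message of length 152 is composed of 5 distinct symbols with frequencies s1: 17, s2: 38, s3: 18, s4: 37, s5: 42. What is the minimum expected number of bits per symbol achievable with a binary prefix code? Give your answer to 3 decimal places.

2.230 bits/symbol

Probabilities are the counts divided by 152.
Repeatedly combine the two least-probable nodes; the expected code length is the sum of the merged weights.
merge 17/152 + 9/76 → 35/152
merge 35/152 + 37/152 → 9/19
merge 1/4 + 21/76 → 10/19
merge 9/19 + 10/19 → 1
L = 35/152 + 9/19 + 10/19 + 1 = 339/152 ≈ 2.230 bits/symbol.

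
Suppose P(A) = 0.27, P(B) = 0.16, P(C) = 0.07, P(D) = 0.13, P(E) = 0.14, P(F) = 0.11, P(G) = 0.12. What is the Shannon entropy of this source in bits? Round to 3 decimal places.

2.699 bits

H = −Σ pᵢ log₂ pᵢ.
−0.27·log₂(0.27) = 0.5100
−0.16·log₂(0.16) = 0.4230
−0.07·log₂(0.07) = 0.2686
−0.13·log₂(0.13) = 0.3826
−0.14·log₂(0.14) = 0.3971
−0.11·log₂(0.11) = 0.3503
−0.12·log₂(0.12) = 0.3671
Sum ≈ 2.6987 → 2.699 bits.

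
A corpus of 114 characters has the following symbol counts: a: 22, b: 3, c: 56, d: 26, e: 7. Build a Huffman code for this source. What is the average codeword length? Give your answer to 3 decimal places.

Probabilities are the counts divided by 114.
Repeatedly combine the two least-probable nodes; the expected code length is the sum of the merged weights.
merge 1/38 + 7/114 → 5/57
merge 5/57 + 11/57 → 16/57
merge 13/57 + 16/57 → 29/57
merge 28/57 + 29/57 → 1
L = 5/57 + 16/57 + 29/57 + 1 = 107/57 ≈ 1.877 bits/symbol.

1.877 bits/symbol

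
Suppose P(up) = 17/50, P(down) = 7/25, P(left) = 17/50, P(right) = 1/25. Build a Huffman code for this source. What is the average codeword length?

Repeatedly combine the two least-probable nodes; the expected code length is the sum of the merged weights.
merge 1/25 + 7/25 → 8/25
merge 8/25 + 17/50 → 33/50
merge 17/50 + 33/50 → 1
L = 8/25 + 33/50 + 1 = 99/50 = 1.98 bits/symbol.

1.98 bits/symbol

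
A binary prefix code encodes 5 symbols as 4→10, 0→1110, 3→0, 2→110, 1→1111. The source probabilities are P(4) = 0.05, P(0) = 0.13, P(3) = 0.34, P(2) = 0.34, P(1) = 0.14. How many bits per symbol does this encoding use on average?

L̄ = Σ pᵢ·ℓᵢ = 0.05·2 + 0.13·4 + 0.34·1 + 0.34·3 + 0.14·4 = 2.54 bits/symbol.

2.54 bits/symbol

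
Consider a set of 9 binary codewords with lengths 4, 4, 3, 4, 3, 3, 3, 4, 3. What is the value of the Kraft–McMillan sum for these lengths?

With common denominator 2^4 = 16: Σ 2^(−ℓᵢ) = 1/16 + 1/16 + 2/16 + 1/16 + 2/16 + 2/16 + 2/16 + 1/16 + 2/16 = 14/16 = 0.875.

0.875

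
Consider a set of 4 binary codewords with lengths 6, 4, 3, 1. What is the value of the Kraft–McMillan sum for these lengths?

0.703125

With common denominator 2^6 = 64: Σ 2^(−ℓᵢ) = 1/64 + 4/64 + 8/64 + 32/64 = 45/64 = 0.703125.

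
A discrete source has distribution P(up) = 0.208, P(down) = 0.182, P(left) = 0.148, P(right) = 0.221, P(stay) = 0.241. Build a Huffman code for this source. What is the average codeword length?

2.33 bits/symbol

Repeatedly combine the two least-probable nodes; the expected code length is the sum of the merged weights.
merge 37/250 + 91/500 → 33/100
merge 26/125 + 221/1000 → 429/1000
merge 241/1000 + 33/100 → 571/1000
merge 429/1000 + 571/1000 → 1
L = 33/100 + 429/1000 + 571/1000 + 1 = 233/100 = 2.33 bits/symbol.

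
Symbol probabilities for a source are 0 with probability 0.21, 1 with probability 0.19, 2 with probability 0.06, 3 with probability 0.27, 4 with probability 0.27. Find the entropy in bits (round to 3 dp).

H = −Σ pᵢ log₂ pᵢ.
−0.21·log₂(0.21) = 0.4728
−0.19·log₂(0.19) = 0.4552
−0.06·log₂(0.06) = 0.2435
−0.27·log₂(0.27) = 0.5100
−0.27·log₂(0.27) = 0.5100
Sum ≈ 2.1916 → 2.192 bits.

2.192 bits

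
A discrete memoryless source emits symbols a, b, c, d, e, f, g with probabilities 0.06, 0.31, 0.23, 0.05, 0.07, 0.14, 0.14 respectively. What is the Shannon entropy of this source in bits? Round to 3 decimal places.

2.534 bits

H = −Σ pᵢ log₂ pᵢ.
−0.06·log₂(0.06) = 0.2435
−0.31·log₂(0.31) = 0.5238
−0.23·log₂(0.23) = 0.4877
−0.05·log₂(0.05) = 0.2161
−0.07·log₂(0.07) = 0.2686
−0.14·log₂(0.14) = 0.3971
−0.14·log₂(0.14) = 0.3971
Sum ≈ 2.5339 → 2.534 bits.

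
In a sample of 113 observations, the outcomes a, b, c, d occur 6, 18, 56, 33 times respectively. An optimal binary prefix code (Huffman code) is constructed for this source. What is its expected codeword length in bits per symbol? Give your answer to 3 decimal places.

1.717 bits/symbol

Probabilities are the counts divided by 113.
Repeatedly combine the two least-probable nodes; the expected code length is the sum of the merged weights.
merge 6/113 + 18/113 → 24/113
merge 24/113 + 33/113 → 57/113
merge 56/113 + 57/113 → 1
L = 24/113 + 57/113 + 1 = 194/113 ≈ 1.717 bits/symbol.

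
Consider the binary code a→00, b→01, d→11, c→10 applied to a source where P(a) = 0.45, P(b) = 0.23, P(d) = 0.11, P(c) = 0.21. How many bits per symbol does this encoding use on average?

2 bits/symbol

L̄ = Σ pᵢ·ℓᵢ = 0.45·2 + 0.23·2 + 0.11·2 + 0.21·2 = 2 bits/symbol.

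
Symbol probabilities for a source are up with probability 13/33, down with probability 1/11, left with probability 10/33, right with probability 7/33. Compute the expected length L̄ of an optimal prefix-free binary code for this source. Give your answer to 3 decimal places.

Repeatedly combine the two least-probable nodes; the expected code length is the sum of the merged weights.
merge 1/11 + 7/33 → 10/33
merge 10/33 + 10/33 → 20/33
merge 13/33 + 20/33 → 1
L = 10/33 + 20/33 + 1 = 21/11 ≈ 1.909 bits/symbol.

1.909 bits/symbol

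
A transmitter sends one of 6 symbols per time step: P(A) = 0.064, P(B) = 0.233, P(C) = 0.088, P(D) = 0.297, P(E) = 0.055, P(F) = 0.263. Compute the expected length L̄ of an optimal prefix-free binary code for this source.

Repeatedly combine the two least-probable nodes; the expected code length is the sum of the merged weights.
merge 11/200 + 8/125 → 119/1000
merge 11/125 + 119/1000 → 207/1000
merge 207/1000 + 233/1000 → 11/25
merge 263/1000 + 297/1000 → 14/25
merge 11/25 + 14/25 → 1
L = 119/1000 + 207/1000 + 11/25 + 14/25 + 1 = 1163/500 = 2.326 bits/symbol.

2.326 bits/symbol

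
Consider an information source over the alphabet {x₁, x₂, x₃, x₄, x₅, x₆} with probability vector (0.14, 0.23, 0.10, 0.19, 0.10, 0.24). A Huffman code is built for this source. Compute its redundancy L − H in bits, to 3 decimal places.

Entropy H = −Σ p log₂ p ≈ 2.4985 bits.
Huffman merges: 1/10+1/10→1/5; 7/50+19/100→33/100; 1/5+23/100→43/100; 6/25+33/100→57/100; 43/100+57/100→1. L = 253/100 ≈ 2.5300.
L − H = 2.5300 − 2.4985 = 0.031 bits.

0.031 bits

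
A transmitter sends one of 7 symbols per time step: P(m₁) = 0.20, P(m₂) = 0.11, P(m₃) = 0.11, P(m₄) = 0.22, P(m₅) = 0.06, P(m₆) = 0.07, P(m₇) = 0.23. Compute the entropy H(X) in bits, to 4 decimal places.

H = −Σ pᵢ log₂ pᵢ.
−0.20·log₂(0.20) = 0.4644
−0.11·log₂(0.11) = 0.3503
−0.11·log₂(0.11) = 0.3503
−0.22·log₂(0.22) = 0.4806
−0.06·log₂(0.06) = 0.2435
−0.07·log₂(0.07) = 0.2686
−0.23·log₂(0.23) = 0.4877
Sum ≈ 2.6453 → 2.6453 bits.

2.6453 bits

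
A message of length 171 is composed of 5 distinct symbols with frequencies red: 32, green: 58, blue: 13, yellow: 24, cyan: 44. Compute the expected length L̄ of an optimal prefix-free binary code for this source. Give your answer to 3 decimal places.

Probabilities are the counts divided by 171.
Repeatedly combine the two least-probable nodes; the expected code length is the sum of the merged weights.
merge 13/171 + 8/57 → 37/171
merge 32/171 + 37/171 → 23/57
merge 44/171 + 58/171 → 34/57
merge 23/57 + 34/57 → 1
L = 37/171 + 23/57 + 34/57 + 1 = 379/171 ≈ 2.216 bits/symbol.

2.216 bits/symbol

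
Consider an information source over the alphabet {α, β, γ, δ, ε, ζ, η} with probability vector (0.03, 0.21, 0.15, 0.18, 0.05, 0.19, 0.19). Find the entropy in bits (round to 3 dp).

H = −Σ pᵢ log₂ pᵢ.
−0.03·log₂(0.03) = 0.1518
−0.21·log₂(0.21) = 0.4728
−0.15·log₂(0.15) = 0.4105
−0.18·log₂(0.18) = 0.4453
−0.05·log₂(0.05) = 0.2161
−0.19·log₂(0.19) = 0.4552
−0.19·log₂(0.19) = 0.4552
Sum ≈ 2.6070 → 2.607 bits.

2.607 bits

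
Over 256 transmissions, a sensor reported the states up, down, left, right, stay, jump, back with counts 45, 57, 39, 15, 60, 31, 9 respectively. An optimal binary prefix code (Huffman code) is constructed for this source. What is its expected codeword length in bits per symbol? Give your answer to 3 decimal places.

2.637 bits/symbol

Probabilities are the counts divided by 256.
Repeatedly combine the two least-probable nodes; the expected code length is the sum of the merged weights.
merge 9/256 + 15/256 → 3/32
merge 3/32 + 31/256 → 55/256
merge 39/256 + 45/256 → 21/64
merge 55/256 + 57/256 → 7/16
merge 15/64 + 21/64 → 9/16
merge 7/16 + 9/16 → 1
L = 3/32 + 55/256 + 21/64 + 7/16 + 9/16 + 1 = 675/256 ≈ 2.637 bits/symbol.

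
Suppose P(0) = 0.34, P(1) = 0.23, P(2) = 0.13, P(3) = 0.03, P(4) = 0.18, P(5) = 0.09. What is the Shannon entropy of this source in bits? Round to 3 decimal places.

2.309 bits

H = −Σ pᵢ log₂ pᵢ.
−0.34·log₂(0.34) = 0.5292
−0.23·log₂(0.23) = 0.4877
−0.13·log₂(0.13) = 0.3826
−0.03·log₂(0.03) = 0.1518
−0.18·log₂(0.18) = 0.4453
−0.09·log₂(0.09) = 0.3127
Sum ≈ 2.3092 → 2.309 bits.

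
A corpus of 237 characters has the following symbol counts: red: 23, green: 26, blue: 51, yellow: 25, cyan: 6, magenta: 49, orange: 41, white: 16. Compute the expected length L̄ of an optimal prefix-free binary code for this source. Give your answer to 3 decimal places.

2.861 bits/symbol

Probabilities are the counts divided by 237.
Repeatedly combine the two least-probable nodes; the expected code length is the sum of the merged weights.
merge 2/79 + 16/237 → 22/237
merge 22/237 + 23/237 → 15/79
merge 25/237 + 26/237 → 17/79
merge 41/237 + 15/79 → 86/237
merge 49/237 + 17/79 → 100/237
merge 17/79 + 86/237 → 137/237
merge 100/237 + 137/237 → 1
L = 22/237 + 15/79 + 17/79 + 86/237 + 100/237 + 137/237 + 1 = 226/79 ≈ 2.861 bits/symbol.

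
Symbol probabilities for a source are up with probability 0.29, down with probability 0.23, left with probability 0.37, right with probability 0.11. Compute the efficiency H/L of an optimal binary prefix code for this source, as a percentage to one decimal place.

Entropy H = −Σ p log₂ p ≈ 1.8866 bits.
Huffman merges: 11/100+23/100→17/50; 29/100+17/50→63/100; 37/100+63/100→1. L = 197/100 ≈ 1.9700.
Efficiency = H/L = 1.8866/1.9700 = 95.8%.

95.8%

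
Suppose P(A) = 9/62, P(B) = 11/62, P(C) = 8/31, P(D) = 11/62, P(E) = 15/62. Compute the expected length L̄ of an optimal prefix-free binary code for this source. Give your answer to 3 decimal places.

Repeatedly combine the two least-probable nodes; the expected code length is the sum of the merged weights.
merge 9/62 + 11/62 → 10/31
merge 11/62 + 15/62 → 13/31
merge 8/31 + 10/31 → 18/31
merge 13/31 + 18/31 → 1
L = 10/31 + 13/31 + 18/31 + 1 = 72/31 ≈ 2.323 bits/symbol.

2.323 bits/symbol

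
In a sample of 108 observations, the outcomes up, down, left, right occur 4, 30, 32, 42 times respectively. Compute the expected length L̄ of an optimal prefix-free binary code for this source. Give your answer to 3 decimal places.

Probabilities are the counts divided by 108.
Repeatedly combine the two least-probable nodes; the expected code length is the sum of the merged weights.
merge 1/27 + 5/18 → 17/54
merge 8/27 + 17/54 → 11/18
merge 7/18 + 11/18 → 1
L = 17/54 + 11/18 + 1 = 52/27 ≈ 1.926 bits/symbol.

1.926 bits/symbol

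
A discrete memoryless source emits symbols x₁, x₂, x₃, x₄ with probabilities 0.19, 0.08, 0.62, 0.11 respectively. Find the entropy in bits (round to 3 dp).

1.525 bits

H = −Σ pᵢ log₂ pᵢ.
−0.19·log₂(0.19) = 0.4552
−0.08·log₂(0.08) = 0.2915
−0.62·log₂(0.62) = 0.4276
−0.11·log₂(0.11) = 0.3503
Sum ≈ 1.5246 → 1.525 bits.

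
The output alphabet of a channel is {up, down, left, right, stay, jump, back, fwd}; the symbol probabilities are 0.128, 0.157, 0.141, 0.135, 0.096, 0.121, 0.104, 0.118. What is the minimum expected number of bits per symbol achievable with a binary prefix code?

3 bits/symbol

Repeatedly combine the two least-probable nodes; the expected code length is the sum of the merged weights.
merge 12/125 + 13/125 → 1/5
merge 59/500 + 121/1000 → 239/1000
merge 16/125 + 27/200 → 263/1000
merge 141/1000 + 157/1000 → 149/500
merge 1/5 + 239/1000 → 439/1000
merge 263/1000 + 149/500 → 561/1000
merge 439/1000 + 561/1000 → 1
L = 1/5 + 239/1000 + 263/1000 + 149/500 + 439/1000 + 561/1000 + 1 = 3 bits/symbol.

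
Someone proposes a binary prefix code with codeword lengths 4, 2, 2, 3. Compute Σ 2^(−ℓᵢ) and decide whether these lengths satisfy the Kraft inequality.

0.6875; yes

With common denominator 2^4 = 16: Σ 2^(−ℓᵢ) = 1/16 + 4/16 + 4/16 + 2/16 = 11/16 = 0.6875.
Kraft's inequality requires Σ ≤ 1; here Σ = 0.6875 ≤ 1, so such a prefix code exists.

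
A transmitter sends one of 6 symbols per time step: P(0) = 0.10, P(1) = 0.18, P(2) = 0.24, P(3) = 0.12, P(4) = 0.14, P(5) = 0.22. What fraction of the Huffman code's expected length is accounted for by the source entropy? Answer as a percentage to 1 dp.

Entropy H = −Σ p log₂ p ≈ 2.5164 bits.
Huffman merges: 1/10+3/25→11/50; 7/50+9/50→8/25; 11/50+11/50→11/25; 6/25+8/25→14/25; 11/25+14/25→1. L = 127/50 ≈ 2.5400.
Efficiency = H/L = 2.5164/2.5400 = 99.1%.

99.1%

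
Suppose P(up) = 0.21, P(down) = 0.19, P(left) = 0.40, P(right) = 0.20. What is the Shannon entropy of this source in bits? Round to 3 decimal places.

H = −Σ pᵢ log₂ pᵢ.
−0.21·log₂(0.21) = 0.4728
−0.19·log₂(0.19) = 0.4552
−0.40·log₂(0.40) = 0.5288
−0.20·log₂(0.20) = 0.4644
Sum ≈ 1.9212 → 1.921 bits.

1.921 bits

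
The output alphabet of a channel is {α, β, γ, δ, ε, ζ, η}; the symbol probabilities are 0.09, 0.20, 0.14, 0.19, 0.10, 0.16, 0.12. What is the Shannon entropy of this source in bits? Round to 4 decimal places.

2.7517 bits

H = −Σ pᵢ log₂ pᵢ.
−0.09·log₂(0.09) = 0.3127
−0.20·log₂(0.20) = 0.4644
−0.14·log₂(0.14) = 0.3971
−0.19·log₂(0.19) = 0.4552
−0.10·log₂(0.10) = 0.3322
−0.16·log₂(0.16) = 0.4230
−0.12·log₂(0.12) = 0.3671
Sum ≈ 2.7517 → 2.7517 bits.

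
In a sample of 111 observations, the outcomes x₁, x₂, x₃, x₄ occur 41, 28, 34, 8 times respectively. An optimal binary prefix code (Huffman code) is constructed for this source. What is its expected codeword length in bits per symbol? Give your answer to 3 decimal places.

Probabilities are the counts divided by 111.
Repeatedly combine the two least-probable nodes; the expected code length is the sum of the merged weights.
merge 8/111 + 28/111 → 12/37
merge 34/111 + 12/37 → 70/111
merge 41/111 + 70/111 → 1
L = 12/37 + 70/111 + 1 = 217/111 ≈ 1.955 bits/symbol.

1.955 bits/symbol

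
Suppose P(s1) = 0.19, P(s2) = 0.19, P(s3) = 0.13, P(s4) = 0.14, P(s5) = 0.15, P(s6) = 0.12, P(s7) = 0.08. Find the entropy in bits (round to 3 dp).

H = −Σ pᵢ log₂ pᵢ.
−0.19·log₂(0.19) = 0.4552
−0.19·log₂(0.19) = 0.4552
−0.13·log₂(0.13) = 0.3826
−0.14·log₂(0.14) = 0.3971
−0.15·log₂(0.15) = 0.4105
−0.12·log₂(0.12) = 0.3671
−0.08·log₂(0.08) = 0.2915
Sum ≈ 2.7593 → 2.759 bits.

2.759 bits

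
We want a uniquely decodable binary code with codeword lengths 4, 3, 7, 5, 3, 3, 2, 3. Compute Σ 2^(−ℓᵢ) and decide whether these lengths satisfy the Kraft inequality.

With common denominator 2^7 = 128: Σ 2^(−ℓᵢ) = 8/128 + 16/128 + 1/128 + 4/128 + 16/128 + 16/128 + 32/128 + 16/128 = 109/128 = 0.8515625.
Kraft's inequality requires Σ ≤ 1; here Σ = 0.8515625 ≤ 1, so such a prefix code exists.

0.8515625; yes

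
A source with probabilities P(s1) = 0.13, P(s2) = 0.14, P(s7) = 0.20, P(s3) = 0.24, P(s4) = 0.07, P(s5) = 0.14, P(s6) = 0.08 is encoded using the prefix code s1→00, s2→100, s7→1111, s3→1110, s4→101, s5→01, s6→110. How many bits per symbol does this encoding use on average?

3.17 bits/symbol

L̄ = Σ pᵢ·ℓᵢ = 0.13·2 + 0.14·3 + 0.20·4 + 0.24·4 + 0.07·3 + 0.14·2 + 0.08·3 = 3.17 bits/symbol.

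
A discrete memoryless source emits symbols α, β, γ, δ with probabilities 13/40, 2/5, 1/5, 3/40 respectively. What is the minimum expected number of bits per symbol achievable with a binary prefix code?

Repeatedly combine the two least-probable nodes; the expected code length is the sum of the merged weights.
merge 3/40 + 1/5 → 11/40
merge 11/40 + 13/40 → 3/5
merge 2/5 + 3/5 → 1
L = 11/40 + 3/5 + 1 = 15/8 = 1.875 bits/symbol.

1.875 bits/symbol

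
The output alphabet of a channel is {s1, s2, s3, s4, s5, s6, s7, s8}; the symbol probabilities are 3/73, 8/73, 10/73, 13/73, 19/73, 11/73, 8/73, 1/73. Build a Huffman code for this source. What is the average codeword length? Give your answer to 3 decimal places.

Repeatedly combine the two least-probable nodes; the expected code length is the sum of the merged weights.
merge 1/73 + 3/73 → 4/73
merge 4/73 + 8/73 → 12/73
merge 8/73 + 10/73 → 18/73
merge 11/73 + 12/73 → 23/73
merge 13/73 + 18/73 → 31/73
merge 19/73 + 23/73 → 42/73
merge 31/73 + 42/73 → 1
L = 4/73 + 12/73 + 18/73 + 23/73 + 31/73 + 42/73 + 1 = 203/73 ≈ 2.781 bits/symbol.

2.781 bits/symbol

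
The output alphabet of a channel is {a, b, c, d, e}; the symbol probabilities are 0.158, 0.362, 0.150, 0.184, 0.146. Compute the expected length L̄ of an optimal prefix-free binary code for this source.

2.276 bits/symbol

Repeatedly combine the two least-probable nodes; the expected code length is the sum of the merged weights.
merge 73/500 + 3/20 → 37/125
merge 79/500 + 23/125 → 171/500
merge 37/125 + 171/500 → 319/500
merge 181/500 + 319/500 → 1
L = 37/125 + 171/500 + 319/500 + 1 = 569/250 = 2.276 bits/symbol.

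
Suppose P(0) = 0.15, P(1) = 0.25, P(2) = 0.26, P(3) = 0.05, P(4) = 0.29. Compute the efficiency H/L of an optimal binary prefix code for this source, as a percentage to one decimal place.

97.7%

Entropy H = −Σ p log₂ p ≈ 2.1498 bits.
Huffman merges: 1/20+3/20→1/5; 1/5+1/4→9/20; 13/50+29/100→11/20; 9/20+11/20→1. L = 11/5 ≈ 2.2000.
Efficiency = H/L = 2.1498/2.2000 = 97.7%.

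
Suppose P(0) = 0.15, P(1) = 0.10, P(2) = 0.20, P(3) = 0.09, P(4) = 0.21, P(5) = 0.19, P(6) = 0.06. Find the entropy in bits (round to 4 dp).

2.6914 bits

H = −Σ pᵢ log₂ pᵢ.
−0.15·log₂(0.15) = 0.4105
−0.10·log₂(0.10) = 0.3322
−0.20·log₂(0.20) = 0.4644
−0.09·log₂(0.09) = 0.3127
−0.21·log₂(0.21) = 0.4728
−0.19·log₂(0.19) = 0.4552
−0.06·log₂(0.06) = 0.2435
Sum ≈ 2.6914 → 2.6914 bits.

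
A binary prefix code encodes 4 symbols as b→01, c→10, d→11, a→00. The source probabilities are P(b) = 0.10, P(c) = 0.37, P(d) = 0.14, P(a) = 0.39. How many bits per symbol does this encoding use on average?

L̄ = Σ pᵢ·ℓᵢ = 0.10·2 + 0.37·2 + 0.14·2 + 0.39·2 = 2 bits/symbol.

2 bits/symbol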